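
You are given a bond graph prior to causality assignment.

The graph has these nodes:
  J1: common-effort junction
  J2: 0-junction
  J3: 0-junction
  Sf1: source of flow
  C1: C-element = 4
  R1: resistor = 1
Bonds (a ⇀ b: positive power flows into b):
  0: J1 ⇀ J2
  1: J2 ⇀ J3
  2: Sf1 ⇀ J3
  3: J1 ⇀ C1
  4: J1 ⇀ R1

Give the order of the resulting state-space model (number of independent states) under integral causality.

1  (C1 all integral)

bond 2 →Sf1  (Sf1: flow source, stroke at near end)
bond 1 →J3  (J3 needs exactly one e-in)
bond 0 →J2  (J2 needs exactly one e-in)
bond 3 →J1  (C1: C, integral causality)
bond 4 →R1  (J1: bond 3 brought effort, rest push out)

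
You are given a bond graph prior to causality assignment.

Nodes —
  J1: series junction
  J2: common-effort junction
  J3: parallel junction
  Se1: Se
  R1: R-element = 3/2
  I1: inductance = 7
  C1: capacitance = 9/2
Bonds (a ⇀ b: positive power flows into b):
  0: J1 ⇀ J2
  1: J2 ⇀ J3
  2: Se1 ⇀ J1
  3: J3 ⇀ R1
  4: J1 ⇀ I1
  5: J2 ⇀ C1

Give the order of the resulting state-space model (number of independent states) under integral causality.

2  (C1, I1 all integral)

#2 |J1  (Se1 fixes effort; stroke away)
#4 |I1  (prefer integral on I1)
#0 |J1  (common-f at J1 fixed by 4)
#5 |J2  (C1 outputs effort q/C1)
#1 |J3  (J2 effort already set via bond 5)
#3 |R1  (J3: bond 1 brought effort, rest push out)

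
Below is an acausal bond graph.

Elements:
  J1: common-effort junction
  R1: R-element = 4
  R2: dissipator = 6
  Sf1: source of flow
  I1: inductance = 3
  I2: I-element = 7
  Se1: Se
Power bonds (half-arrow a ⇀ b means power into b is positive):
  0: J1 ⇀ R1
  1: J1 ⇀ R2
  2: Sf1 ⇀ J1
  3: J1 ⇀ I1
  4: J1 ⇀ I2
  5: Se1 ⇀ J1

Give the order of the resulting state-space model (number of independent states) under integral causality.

2  (I1, I2 all integral)

bond 2 stroke at Sf1  (Sf1 (Sf) sets flow on bond)
bond 5 stroke at J1  (Se1 fixes effort; stroke away)
bond 0 stroke at R1  (common-e at J1 fixed by 5)
bond 1 stroke at R2  (J1: bond 5 brought effort, rest push out)
bond 3 stroke at I1  (J1 effort already set via bond 5)
bond 4 stroke at I2  (0-jn J1 has e-setter on 5)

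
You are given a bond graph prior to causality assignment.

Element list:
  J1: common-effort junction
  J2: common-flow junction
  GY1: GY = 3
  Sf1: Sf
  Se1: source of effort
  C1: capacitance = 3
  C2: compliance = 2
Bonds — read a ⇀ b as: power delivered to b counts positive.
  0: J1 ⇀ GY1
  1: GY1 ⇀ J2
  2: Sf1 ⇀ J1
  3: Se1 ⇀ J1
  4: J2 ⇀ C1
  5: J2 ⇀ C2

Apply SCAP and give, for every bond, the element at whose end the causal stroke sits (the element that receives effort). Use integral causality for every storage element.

#0 →GY1
#1 →GY1
#2 →Sf1
#3 →J1
#4 →J2
#5 →J2

b2 |Sf1  (Sf1 fixes flow; stroke at Sf1)
b3 |J1  (Se1 (Se) sets effort on bond)
b0 |GY1  (0-jn J1 has e-setter on 3)
b1 |GY1  (GY1: gyrator matches bond 0)
b4 |J2  (J2 flow already set via bond 1)
b5 |J2  (common-f at J2 fixed by 1)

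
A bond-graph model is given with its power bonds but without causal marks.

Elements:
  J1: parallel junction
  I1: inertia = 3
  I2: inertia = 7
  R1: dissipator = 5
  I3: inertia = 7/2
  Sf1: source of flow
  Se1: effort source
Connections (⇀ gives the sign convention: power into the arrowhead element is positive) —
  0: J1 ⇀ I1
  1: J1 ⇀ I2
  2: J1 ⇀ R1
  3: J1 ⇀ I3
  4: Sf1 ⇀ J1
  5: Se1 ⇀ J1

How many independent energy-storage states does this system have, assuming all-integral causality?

3  (I1, I2, I3 all integral)

#4 |Sf1  (Sf1: flow source, stroke at near end)
#5 |J1  (Se1 (Se) sets effort on bond)
#0 |I1  (J1 effort already set via bond 5)
#1 |I2  (0-jn J1 has e-setter on 5)
#2 |R1  (J1: bond 5 brought effort, rest push out)
#3 |I3  (J1: bond 5 brought effort, rest push out)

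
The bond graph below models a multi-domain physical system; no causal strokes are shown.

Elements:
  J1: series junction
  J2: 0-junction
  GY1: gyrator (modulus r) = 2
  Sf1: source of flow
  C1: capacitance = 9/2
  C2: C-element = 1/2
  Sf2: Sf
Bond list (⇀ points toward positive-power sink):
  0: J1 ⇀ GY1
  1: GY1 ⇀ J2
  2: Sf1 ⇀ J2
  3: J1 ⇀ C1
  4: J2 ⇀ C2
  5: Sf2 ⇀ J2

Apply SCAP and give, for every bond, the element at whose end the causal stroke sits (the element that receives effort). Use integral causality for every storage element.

#0 stroke at GY1
#1 stroke at GY1
#2 stroke at Sf1
#3 stroke at J1
#4 stroke at J2
#5 stroke at Sf2

b2 stroke→Sf1  (source Sf1 imposes f)
b5 stroke→Sf2  (Sf2: flow source, stroke at near end)
b3 stroke→J1  (C1: C, integral causality)
b0 stroke→GY1  (J1 needs exactly one f-in)
b1 stroke→GY1  (GY1: gyrator matches bond 0)
b4 stroke→J2  (closing 0-jn rule on J2)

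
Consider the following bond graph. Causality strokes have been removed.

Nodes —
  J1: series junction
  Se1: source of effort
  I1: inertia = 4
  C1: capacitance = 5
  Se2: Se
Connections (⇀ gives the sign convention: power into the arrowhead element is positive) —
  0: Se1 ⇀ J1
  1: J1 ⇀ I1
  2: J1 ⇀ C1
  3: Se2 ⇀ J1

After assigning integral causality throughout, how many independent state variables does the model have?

2  (C1, I1 all integral)

#0 |J1  (source Se1 imposes e)
#3 |J1  (source Se2 imposes e)
#1 |I1  (I1 outputs flow p/I1)
#2 |J1  (1-jn J1 has f-setter on 1)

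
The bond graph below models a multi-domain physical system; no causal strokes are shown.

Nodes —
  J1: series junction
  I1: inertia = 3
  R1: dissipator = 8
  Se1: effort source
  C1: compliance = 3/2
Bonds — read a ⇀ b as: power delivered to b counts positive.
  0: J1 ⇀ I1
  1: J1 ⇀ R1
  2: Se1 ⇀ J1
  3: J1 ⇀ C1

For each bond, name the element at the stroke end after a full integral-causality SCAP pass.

b0 →I1
b1 →J1
b2 →J1
b3 →J1

bond 2 |J1  (Se1 (Se) sets effort on bond)
bond 0 |I1  (I1 integral (f out))
bond 1 |J1  (common-f at J1 fixed by 0)
bond 3 |J1  (J1: bond 0 brought flow, rest push out)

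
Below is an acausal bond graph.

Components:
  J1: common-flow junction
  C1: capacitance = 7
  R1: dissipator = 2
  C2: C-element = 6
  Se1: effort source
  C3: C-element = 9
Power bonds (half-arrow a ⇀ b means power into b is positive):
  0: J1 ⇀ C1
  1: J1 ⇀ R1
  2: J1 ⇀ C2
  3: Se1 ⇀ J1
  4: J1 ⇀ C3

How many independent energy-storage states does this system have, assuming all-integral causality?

bond 3 stroke→J1  (Se1: effort source, stroke at far end)
bond 0 stroke→J1  (C1: C, integral causality)
bond 2 stroke→J1  (C2 integral (e out))
bond 4 stroke→J1  (C3 outputs effort q/C3)
bond 1 stroke→R1  (only one flow-in slot at J1)

3  (C1, C2, C3 all integral)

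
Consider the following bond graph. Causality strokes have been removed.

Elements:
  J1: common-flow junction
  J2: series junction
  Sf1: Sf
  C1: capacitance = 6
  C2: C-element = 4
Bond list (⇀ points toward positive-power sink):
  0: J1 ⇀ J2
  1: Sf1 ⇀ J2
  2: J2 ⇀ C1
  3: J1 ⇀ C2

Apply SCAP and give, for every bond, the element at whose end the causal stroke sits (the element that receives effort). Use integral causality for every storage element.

β1 stroke at Sf1  (Sf1: flow source, stroke at near end)
β0 stroke at J2  (J2: bond 1 brought flow, rest push out)
β2 stroke at J2  (J2 flow already set via bond 1)
β3 stroke at J1  (1-jn J1 has f-setter on 0)

β0 stroke at J2
β1 stroke at Sf1
β2 stroke at J2
β3 stroke at J1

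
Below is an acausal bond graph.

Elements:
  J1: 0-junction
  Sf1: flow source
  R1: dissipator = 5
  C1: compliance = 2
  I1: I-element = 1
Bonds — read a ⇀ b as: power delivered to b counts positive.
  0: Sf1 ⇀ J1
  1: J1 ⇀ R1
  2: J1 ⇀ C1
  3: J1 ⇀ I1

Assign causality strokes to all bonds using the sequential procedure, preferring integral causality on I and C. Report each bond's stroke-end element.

bond 0 →Sf1  (Sf1 fixes flow; stroke at Sf1)
bond 2 →J1  (prefer integral on C1)
bond 1 →R1  (J1: bond 2 brought effort, rest push out)
bond 3 →I1  (0-jn J1 has e-setter on 2)

b0 |Sf1
b1 |R1
b2 |J1
b3 |I1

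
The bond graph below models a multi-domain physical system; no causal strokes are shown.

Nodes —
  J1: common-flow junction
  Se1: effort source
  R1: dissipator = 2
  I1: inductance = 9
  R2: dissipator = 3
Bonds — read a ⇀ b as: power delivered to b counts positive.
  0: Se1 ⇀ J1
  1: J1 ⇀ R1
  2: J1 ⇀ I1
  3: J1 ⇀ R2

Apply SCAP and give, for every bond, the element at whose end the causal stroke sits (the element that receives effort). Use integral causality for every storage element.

#0 stroke→J1
#1 stroke→J1
#2 stroke→I1
#3 stroke→J1

β0 stroke→J1  (Se1: effort source, stroke at far end)
β2 stroke→I1  (I1: I, integral causality)
β1 stroke→J1  (J1 flow already set via bond 2)
β3 stroke→J1  (J1 flow already set via bond 2)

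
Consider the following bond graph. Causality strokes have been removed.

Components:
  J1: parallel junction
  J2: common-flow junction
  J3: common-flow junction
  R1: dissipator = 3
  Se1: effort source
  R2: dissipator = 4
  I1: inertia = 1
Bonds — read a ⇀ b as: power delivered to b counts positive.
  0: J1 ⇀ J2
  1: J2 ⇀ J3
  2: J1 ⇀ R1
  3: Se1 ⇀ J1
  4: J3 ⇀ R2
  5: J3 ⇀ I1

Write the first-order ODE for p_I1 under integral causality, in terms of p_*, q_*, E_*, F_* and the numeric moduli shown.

dp_I1/dt = E_Se1 - 4*p_I1

β3 →J1  (Se1: effort source, stroke at far end)
β0 →J2  (J1 effort already set via bond 3)
β2 →R1  (0-jn J1 has e-setter on 3)
β1 →J3  (J2: last free bond brings flow in)
β5 →I1  (I1 integral (f out))
β4 →J3  (common-f at J3 fixed by 5)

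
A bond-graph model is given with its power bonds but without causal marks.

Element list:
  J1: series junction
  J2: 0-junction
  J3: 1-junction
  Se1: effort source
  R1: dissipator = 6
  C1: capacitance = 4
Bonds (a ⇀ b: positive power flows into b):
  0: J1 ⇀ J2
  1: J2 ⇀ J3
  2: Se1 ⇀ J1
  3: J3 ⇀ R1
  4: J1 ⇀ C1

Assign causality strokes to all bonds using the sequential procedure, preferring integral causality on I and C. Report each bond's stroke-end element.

β0 stroke at J2
β1 stroke at J3
β2 stroke at J1
β3 stroke at R1
β4 stroke at J1

b2 stroke→J1  (Se1 fixes effort; stroke away)
b4 stroke→J1  (C1 integral (e out))
b0 stroke→J2  (only one flow-in slot at J1)
b1 stroke→J3  (J2 effort already set via bond 0)
b3 stroke→R1  (closing 1-jn rule on J3)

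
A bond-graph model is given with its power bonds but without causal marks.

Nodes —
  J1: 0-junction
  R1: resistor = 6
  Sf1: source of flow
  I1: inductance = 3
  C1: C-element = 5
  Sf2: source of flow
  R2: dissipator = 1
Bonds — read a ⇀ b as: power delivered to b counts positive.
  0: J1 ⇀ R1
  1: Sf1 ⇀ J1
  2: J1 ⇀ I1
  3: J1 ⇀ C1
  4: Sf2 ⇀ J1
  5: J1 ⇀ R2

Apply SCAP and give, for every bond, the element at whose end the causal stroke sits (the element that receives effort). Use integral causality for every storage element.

β1 stroke at Sf1  (Sf1 (Sf) sets flow on bond)
β4 stroke at Sf2  (Sf2 (Sf) sets flow on bond)
β2 stroke at I1  (prefer integral on I1)
β3 stroke at J1  (prefer integral on C1)
β0 stroke at R1  (0-jn J1 has e-setter on 3)
β5 stroke at R2  (J1 effort already set via bond 3)

bond 0 |R1
bond 1 |Sf1
bond 2 |I1
bond 3 |J1
bond 4 |Sf2
bond 5 |R2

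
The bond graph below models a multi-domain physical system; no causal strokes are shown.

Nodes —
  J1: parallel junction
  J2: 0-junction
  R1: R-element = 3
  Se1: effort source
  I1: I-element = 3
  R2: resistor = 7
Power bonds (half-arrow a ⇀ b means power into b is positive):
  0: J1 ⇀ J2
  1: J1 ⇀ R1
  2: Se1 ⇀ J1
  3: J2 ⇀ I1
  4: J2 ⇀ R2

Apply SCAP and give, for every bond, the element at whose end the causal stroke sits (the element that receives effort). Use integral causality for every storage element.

bond 2 |J1  (source Se1 imposes e)
bond 0 |J2  (0-jn J1 has e-setter on 2)
bond 1 |R1  (J1: bond 2 brought effort, rest push out)
bond 3 |I1  (0-jn J2 has e-setter on 0)
bond 4 |R2  (J2: bond 0 brought effort, rest push out)

b0 |J2
b1 |R1
b2 |J1
b3 |I1
b4 |R2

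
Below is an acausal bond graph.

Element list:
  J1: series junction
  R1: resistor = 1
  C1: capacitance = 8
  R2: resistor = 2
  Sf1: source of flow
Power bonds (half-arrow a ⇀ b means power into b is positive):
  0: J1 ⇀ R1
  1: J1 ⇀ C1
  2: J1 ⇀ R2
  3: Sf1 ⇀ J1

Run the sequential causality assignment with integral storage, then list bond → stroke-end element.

β3 |Sf1  (Sf1 fixes flow; stroke at Sf1)
β0 |J1  (1-jn J1 has f-setter on 3)
β1 |J1  (J1 flow already set via bond 3)
β2 |J1  (J1 flow already set via bond 3)

β0 stroke at J1
β1 stroke at J1
β2 stroke at J1
β3 stroke at Sf1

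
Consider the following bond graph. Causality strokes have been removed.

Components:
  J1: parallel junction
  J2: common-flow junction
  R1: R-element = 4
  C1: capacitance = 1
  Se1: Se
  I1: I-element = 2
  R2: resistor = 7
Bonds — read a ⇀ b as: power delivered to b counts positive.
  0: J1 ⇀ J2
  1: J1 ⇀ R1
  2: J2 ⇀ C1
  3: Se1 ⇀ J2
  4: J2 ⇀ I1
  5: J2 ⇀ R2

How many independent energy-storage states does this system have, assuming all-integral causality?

β3 →J2  (Se1 fixes effort; stroke away)
β2 →J2  (C1 outputs effort q/C1)
β4 →I1  (prefer integral on I1)
β0 →J2  (J2: bond 4 brought flow, rest push out)
β5 →J2  (1-jn J2 has f-setter on 4)
β1 →J1  (J1: last free bond brings effort in)

2  (C1, I1 all integral)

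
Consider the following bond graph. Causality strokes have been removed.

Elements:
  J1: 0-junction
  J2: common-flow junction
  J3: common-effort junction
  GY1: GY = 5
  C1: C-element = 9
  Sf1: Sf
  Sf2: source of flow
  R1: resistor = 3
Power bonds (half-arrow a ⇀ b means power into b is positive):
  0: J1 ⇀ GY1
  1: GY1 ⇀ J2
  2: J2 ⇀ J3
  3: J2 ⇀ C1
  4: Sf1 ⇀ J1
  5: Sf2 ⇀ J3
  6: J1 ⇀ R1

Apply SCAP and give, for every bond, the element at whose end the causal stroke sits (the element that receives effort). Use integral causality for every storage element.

bond 0 →J1
bond 1 →J2
bond 2 →J3
bond 3 →J2
bond 4 →Sf1
bond 5 →Sf2
bond 6 →R1

b4 stroke at Sf1  (Sf1 (Sf) sets flow on bond)
b5 stroke at Sf2  (Sf2 fixes flow; stroke at Sf2)
b2 stroke at J3  (only one effort-in slot at J3)
b1 stroke at J2  (1-jn J2 has f-setter on 2)
b3 stroke at J2  (1-jn J2 has f-setter on 2)
b0 stroke at J1  (GY1: gyrator matches bond 1)
b6 stroke at R1  (0-jn J1 has e-setter on 0)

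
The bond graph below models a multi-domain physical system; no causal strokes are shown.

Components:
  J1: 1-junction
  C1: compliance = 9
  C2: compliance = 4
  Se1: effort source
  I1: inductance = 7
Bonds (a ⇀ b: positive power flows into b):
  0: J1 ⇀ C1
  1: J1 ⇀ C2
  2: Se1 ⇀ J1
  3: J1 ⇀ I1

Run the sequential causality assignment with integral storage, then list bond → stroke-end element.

#0 →J1
#1 →J1
#2 →J1
#3 →I1

b2 |J1  (Se1 (Se) sets effort on bond)
b0 |J1  (C1 integral (e out))
b1 |J1  (C2: C, integral causality)
b3 |I1  (J1: last free bond brings flow in)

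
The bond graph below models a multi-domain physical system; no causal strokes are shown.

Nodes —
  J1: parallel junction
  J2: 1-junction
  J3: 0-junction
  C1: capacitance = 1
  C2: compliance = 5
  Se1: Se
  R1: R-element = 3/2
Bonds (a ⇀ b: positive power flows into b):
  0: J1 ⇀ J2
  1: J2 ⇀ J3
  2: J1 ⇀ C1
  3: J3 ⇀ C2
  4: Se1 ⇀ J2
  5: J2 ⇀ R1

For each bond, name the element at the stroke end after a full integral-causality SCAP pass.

#4 stroke at J2  (Se1: effort source, stroke at far end)
#2 stroke at J1  (C1: C, integral causality)
#0 stroke at J2  (common-e at J1 fixed by 2)
#3 stroke at J3  (C2 outputs effort q/C2)
#1 stroke at J2  (0-jn J3 has e-setter on 3)
#5 stroke at R1  (J2 needs exactly one f-in)

b0 stroke at J2
b1 stroke at J2
b2 stroke at J1
b3 stroke at J3
b4 stroke at J2
b5 stroke at R1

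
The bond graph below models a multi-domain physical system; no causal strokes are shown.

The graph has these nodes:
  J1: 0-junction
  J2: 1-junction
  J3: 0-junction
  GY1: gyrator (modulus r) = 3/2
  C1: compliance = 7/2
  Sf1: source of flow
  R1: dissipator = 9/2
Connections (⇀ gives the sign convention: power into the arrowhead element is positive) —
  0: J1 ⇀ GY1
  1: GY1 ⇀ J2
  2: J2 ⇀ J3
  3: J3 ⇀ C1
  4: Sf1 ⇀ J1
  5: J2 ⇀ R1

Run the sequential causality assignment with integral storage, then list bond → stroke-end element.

bond 0 stroke→J1
bond 1 stroke→J2
bond 2 stroke→J2
bond 3 stroke→J3
bond 4 stroke→Sf1
bond 5 stroke→R1

b4 stroke→Sf1  (Sf1 (Sf) sets flow on bond)
b0 stroke→J1  (closing 0-jn rule on J1)
b1 stroke→J2  (GY1: gyrator matches bond 0)
b3 stroke→J3  (C1 outputs effort q/C1)
b2 stroke→J2  (J3 effort already set via bond 3)
b5 stroke→R1  (J2: last free bond brings flow in)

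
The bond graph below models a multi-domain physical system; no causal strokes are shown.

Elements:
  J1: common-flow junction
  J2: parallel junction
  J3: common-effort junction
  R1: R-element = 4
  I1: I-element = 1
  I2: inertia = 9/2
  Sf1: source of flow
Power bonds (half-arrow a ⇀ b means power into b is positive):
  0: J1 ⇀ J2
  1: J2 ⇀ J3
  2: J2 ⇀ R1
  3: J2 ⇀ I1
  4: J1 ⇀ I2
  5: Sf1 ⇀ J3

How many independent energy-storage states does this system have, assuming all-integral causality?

b5 →Sf1  (Sf1 (Sf) sets flow on bond)
b1 →J3  (closing 0-jn rule on J3)
b3 →I1  (I1 integral (f out))
b4 →I2  (I2 integral (f out))
b0 →J1  (1-jn J1 has f-setter on 4)
b2 →J2  (closing 0-jn rule on J2)

2  (I1, I2 all integral)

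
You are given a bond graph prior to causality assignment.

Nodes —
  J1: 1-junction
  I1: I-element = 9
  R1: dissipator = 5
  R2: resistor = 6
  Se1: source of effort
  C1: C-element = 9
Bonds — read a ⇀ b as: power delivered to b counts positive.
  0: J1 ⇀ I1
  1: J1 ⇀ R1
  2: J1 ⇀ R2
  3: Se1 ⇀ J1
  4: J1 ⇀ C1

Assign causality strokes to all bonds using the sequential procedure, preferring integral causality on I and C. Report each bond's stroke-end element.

b3 stroke at J1  (Se1: effort source, stroke at far end)
b0 stroke at I1  (I1 integral (f out))
b1 stroke at J1  (J1: bond 0 brought flow, rest push out)
b2 stroke at J1  (J1: bond 0 brought flow, rest push out)
b4 stroke at J1  (J1 flow already set via bond 0)

#0 stroke→I1
#1 stroke→J1
#2 stroke→J1
#3 stroke→J1
#4 stroke→J1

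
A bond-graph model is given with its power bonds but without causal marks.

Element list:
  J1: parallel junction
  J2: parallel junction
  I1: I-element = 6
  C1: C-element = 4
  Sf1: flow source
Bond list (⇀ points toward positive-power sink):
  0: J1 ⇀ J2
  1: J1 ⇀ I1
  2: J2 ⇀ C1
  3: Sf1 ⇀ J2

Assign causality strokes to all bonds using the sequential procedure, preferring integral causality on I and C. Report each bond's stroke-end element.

#0 stroke→J1
#1 stroke→I1
#2 stroke→J2
#3 stroke→Sf1

#3 stroke at Sf1  (Sf1 fixes flow; stroke at Sf1)
#1 stroke at I1  (I1 integral (f out))
#0 stroke at J1  (only one effort-in slot at J1)
#2 stroke at J2  (closing 0-jn rule on J2)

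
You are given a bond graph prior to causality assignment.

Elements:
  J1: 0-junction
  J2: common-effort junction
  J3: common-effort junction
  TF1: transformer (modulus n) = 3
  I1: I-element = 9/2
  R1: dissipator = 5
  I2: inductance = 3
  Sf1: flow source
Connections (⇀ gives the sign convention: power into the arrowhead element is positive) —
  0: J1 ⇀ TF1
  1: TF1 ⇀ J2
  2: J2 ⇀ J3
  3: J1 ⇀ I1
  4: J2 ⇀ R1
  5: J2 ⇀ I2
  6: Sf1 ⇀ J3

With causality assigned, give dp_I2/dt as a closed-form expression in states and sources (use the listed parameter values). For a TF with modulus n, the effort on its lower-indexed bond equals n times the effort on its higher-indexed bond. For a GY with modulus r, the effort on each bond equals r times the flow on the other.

#6 |Sf1  (source Sf1 imposes f)
#2 |J3  (only one effort-in slot at J3)
#3 |I1  (I1 outputs flow p/I1)
#0 |J1  (J1 needs exactly one e-in)
#1 |TF1  (TF1 one-in-one-out from 0)
#5 |I2  (I2 outputs flow p/I2)
#4 |J2  (J2: last free bond brings effort in)

dp_I2/dt = 5*F_Sf1 - 10*p_I1/3 - 5*p_I2/3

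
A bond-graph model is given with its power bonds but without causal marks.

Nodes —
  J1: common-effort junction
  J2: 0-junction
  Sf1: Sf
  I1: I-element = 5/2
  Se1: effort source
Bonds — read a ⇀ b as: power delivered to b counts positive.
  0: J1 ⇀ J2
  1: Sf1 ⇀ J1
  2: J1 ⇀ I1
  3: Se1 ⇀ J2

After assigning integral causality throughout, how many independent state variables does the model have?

b1 stroke→Sf1  (Sf1 fixes flow; stroke at Sf1)
b3 stroke→J2  (Se1 fixes effort; stroke away)
b0 stroke→J1  (common-e at J2 fixed by 3)
b2 stroke→I1  (0-jn J1 has e-setter on 0)

1  (I1 all integral)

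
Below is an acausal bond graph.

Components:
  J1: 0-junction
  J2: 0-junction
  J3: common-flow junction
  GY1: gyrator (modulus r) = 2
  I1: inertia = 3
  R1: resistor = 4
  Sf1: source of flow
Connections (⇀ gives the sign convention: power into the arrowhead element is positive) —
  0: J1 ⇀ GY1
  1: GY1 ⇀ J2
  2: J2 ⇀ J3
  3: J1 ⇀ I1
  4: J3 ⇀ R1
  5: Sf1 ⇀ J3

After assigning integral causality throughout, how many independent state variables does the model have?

1  (I1 all integral)

#5 stroke at Sf1  (Sf1 (Sf) sets flow on bond)
#2 stroke at J3  (J3 flow already set via bond 5)
#4 stroke at J3  (J3 flow already set via bond 5)
#1 stroke at J2  (J2: last free bond brings effort in)
#0 stroke at J1  (GY1: gyrator matches bond 1)
#3 stroke at I1  (common-e at J1 fixed by 0)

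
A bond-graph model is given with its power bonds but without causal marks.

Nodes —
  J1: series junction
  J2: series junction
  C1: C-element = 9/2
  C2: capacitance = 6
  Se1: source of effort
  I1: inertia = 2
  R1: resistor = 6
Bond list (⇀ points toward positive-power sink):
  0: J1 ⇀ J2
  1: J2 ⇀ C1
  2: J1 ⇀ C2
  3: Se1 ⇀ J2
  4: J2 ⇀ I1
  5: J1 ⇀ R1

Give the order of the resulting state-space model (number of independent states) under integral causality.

#3 →J2  (Se1: effort source, stroke at far end)
#1 →J2  (C1 integral (e out))
#2 →J1  (prefer integral on C2)
#4 →I1  (prefer integral on I1)
#0 →J2  (common-f at J2 fixed by 4)
#5 →J1  (1-jn J1 has f-setter on 0)

3  (C1, C2, I1 all integral)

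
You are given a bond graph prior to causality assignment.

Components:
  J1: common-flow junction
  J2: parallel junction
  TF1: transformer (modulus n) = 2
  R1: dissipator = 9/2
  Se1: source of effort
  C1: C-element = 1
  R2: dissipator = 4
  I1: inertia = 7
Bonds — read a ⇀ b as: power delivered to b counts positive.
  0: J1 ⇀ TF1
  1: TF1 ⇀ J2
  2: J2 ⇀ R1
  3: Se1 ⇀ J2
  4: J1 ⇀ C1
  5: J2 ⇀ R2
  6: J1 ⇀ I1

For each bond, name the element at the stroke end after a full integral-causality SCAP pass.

β0 |J1
β1 |TF1
β2 |R1
β3 |J2
β4 |J1
β5 |R2
β6 |I1

#3 →J2  (Se1 fixes effort; stroke away)
#1 →TF1  (J2: bond 3 brought effort, rest push out)
#2 →R1  (0-jn J2 has e-setter on 3)
#5 →R2  (J2: bond 3 brought effort, rest push out)
#0 →J1  (TF1: transformer flips bond 1)
#4 →J1  (C1 outputs effort q/C1)
#6 →I1  (only one flow-in slot at J1)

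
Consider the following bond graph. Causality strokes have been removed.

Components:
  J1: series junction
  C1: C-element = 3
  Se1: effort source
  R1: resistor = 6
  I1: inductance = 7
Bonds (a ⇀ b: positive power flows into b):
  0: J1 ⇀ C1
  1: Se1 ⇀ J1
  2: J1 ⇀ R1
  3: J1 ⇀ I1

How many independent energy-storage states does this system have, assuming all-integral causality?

2  (C1, I1 all integral)

b1 stroke at J1  (Se1 (Se) sets effort on bond)
b0 stroke at J1  (C1: C, integral causality)
b3 stroke at I1  (I1 integral (f out))
b2 stroke at J1  (J1 flow already set via bond 3)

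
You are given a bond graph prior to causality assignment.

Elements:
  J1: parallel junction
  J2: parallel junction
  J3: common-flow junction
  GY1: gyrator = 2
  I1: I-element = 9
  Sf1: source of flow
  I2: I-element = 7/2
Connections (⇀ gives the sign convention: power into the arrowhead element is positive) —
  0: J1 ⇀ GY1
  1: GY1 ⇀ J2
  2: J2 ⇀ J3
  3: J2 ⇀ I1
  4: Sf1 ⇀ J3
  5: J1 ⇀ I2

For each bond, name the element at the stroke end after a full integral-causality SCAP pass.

β4 stroke at Sf1  (Sf1 fixes flow; stroke at Sf1)
β2 stroke at J3  (J3: bond 4 brought flow, rest push out)
β3 stroke at I1  (I1 outputs flow p/I1)
β1 stroke at J2  (only one effort-in slot at J2)
β0 stroke at J1  (through GY1, causality inverts; strokes same side of GY1)
β5 stroke at I2  (0-jn J1 has e-setter on 0)

#0 stroke→J1
#1 stroke→J2
#2 stroke→J3
#3 stroke→I1
#4 stroke→Sf1
#5 stroke→I2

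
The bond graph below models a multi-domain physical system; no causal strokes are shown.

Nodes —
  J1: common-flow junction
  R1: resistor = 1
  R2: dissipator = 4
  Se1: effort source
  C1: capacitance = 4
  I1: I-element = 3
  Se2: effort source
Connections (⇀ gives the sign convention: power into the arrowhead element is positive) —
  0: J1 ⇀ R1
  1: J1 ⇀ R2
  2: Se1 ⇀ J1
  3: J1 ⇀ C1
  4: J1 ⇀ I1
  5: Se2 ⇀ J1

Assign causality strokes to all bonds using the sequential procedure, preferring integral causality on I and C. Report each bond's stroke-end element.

bond 2 →J1  (Se1 fixes effort; stroke away)
bond 5 →J1  (Se2 fixes effort; stroke away)
bond 3 →J1  (C1: C, integral causality)
bond 4 →I1  (I1 integral (f out))
bond 0 →J1  (J1: bond 4 brought flow, rest push out)
bond 1 →J1  (J1 flow already set via bond 4)

β0 →J1
β1 →J1
β2 →J1
β3 →J1
β4 →I1
β5 →J1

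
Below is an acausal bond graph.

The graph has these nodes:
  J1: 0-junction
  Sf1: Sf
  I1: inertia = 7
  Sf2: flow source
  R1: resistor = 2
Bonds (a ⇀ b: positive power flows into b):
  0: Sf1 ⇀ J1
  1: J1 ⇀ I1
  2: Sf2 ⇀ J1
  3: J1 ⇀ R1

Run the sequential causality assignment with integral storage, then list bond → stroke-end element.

β0 stroke→Sf1  (Sf1 (Sf) sets flow on bond)
β2 stroke→Sf2  (Sf2 (Sf) sets flow on bond)
β1 stroke→I1  (I1 integral (f out))
β3 stroke→J1  (only one effort-in slot at J1)

bond 0 →Sf1
bond 1 →I1
bond 2 →Sf2
bond 3 →J1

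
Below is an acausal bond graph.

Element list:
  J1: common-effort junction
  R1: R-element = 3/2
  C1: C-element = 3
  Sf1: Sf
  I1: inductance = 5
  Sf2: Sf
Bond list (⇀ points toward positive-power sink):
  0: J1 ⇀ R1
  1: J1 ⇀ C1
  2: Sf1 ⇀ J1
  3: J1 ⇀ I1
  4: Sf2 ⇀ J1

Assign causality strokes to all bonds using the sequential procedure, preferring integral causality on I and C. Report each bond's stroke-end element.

β2 stroke at Sf1  (Sf1: flow source, stroke at near end)
β4 stroke at Sf2  (Sf2: flow source, stroke at near end)
β1 stroke at J1  (prefer integral on C1)
β0 stroke at R1  (0-jn J1 has e-setter on 1)
β3 stroke at I1  (common-e at J1 fixed by 1)

bond 0 |R1
bond 1 |J1
bond 2 |Sf1
bond 3 |I1
bond 4 |Sf2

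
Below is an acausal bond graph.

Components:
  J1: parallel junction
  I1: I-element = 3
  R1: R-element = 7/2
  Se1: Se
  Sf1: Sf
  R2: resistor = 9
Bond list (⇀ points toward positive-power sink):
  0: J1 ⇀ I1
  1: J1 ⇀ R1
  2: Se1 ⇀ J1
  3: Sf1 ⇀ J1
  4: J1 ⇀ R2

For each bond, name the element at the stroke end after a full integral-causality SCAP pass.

#0 |I1
#1 |R1
#2 |J1
#3 |Sf1
#4 |R2

β2 |J1  (Se1: effort source, stroke at far end)
β3 |Sf1  (source Sf1 imposes f)
β0 |I1  (common-e at J1 fixed by 2)
β1 |R1  (common-e at J1 fixed by 2)
β4 |R2  (common-e at J1 fixed by 2)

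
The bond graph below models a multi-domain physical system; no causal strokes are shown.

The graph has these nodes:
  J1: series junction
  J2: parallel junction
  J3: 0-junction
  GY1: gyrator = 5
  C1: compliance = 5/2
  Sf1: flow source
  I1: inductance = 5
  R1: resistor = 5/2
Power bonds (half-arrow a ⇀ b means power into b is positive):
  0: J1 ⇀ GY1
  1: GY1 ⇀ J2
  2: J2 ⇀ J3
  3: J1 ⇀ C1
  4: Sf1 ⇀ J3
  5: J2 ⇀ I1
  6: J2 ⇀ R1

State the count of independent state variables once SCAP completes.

#4 stroke at Sf1  (Sf1: flow source, stroke at near end)
#2 stroke at J3  (closing 0-jn rule on J3)
#3 stroke at J1  (C1 integral (e out))
#0 stroke at GY1  (only one flow-in slot at J1)
#1 stroke at GY1  (GY1 both-in/both-out from 0)
#5 stroke at I1  (I1 outputs flow p/I1)
#6 stroke at J2  (J2 needs exactly one e-in)

2  (C1, I1 all integral)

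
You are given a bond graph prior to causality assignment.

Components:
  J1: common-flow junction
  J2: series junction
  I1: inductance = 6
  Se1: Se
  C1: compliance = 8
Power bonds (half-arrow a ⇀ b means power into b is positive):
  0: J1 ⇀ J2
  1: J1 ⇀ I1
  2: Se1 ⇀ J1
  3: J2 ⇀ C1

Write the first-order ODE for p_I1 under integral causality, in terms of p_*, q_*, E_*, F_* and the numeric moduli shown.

dp_I1/dt = E_Se1 - q_C1/8

β2 →J1  (Se1 (Se) sets effort on bond)
β1 →I1  (I1 outputs flow p/I1)
β0 →J1  (J1: bond 1 brought flow, rest push out)
β3 →J2  (J2: bond 0 brought flow, rest push out)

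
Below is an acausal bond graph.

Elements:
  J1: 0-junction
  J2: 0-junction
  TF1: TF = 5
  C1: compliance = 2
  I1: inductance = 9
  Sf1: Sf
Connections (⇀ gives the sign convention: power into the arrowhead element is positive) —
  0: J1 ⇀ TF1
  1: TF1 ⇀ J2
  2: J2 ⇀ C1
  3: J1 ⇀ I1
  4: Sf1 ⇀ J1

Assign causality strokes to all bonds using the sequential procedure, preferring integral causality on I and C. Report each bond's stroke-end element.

#0 stroke at J1
#1 stroke at TF1
#2 stroke at J2
#3 stroke at I1
#4 stroke at Sf1

b4 →Sf1  (source Sf1 imposes f)
b2 →J2  (C1: C, integral causality)
b1 →TF1  (0-jn J2 has e-setter on 2)
b0 →J1  (TF1: transformer flips bond 1)
b3 →I1  (J1: bond 0 brought effort, rest push out)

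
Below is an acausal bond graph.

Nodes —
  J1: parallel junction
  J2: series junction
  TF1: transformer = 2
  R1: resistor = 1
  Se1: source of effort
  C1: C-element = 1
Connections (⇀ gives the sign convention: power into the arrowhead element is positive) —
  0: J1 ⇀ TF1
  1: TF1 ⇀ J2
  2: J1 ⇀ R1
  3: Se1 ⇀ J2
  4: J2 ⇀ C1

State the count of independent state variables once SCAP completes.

1  (C1 all integral)

bond 3 stroke at J2  (Se1 fixes effort; stroke away)
bond 4 stroke at J2  (C1 integral (e out))
bond 1 stroke at TF1  (closing 1-jn rule on J2)
bond 0 stroke at J1  (through TF1, causality passes straight; one stroke at TF1)
bond 2 stroke at R1  (J1: bond 0 brought effort, rest push out)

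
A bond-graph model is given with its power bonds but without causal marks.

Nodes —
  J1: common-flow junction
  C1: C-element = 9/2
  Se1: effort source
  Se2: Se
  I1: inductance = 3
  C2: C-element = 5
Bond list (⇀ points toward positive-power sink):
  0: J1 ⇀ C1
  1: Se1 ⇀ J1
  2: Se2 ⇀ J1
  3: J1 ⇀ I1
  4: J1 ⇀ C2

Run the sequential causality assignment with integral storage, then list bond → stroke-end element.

b0 stroke at J1
b1 stroke at J1
b2 stroke at J1
b3 stroke at I1
b4 stroke at J1

β1 |J1  (Se1 (Se) sets effort on bond)
β2 |J1  (Se2 fixes effort; stroke away)
β0 |J1  (C1 integral (e out))
β3 |I1  (I1 integral (f out))
β4 |J1  (J1: bond 3 brought flow, rest push out)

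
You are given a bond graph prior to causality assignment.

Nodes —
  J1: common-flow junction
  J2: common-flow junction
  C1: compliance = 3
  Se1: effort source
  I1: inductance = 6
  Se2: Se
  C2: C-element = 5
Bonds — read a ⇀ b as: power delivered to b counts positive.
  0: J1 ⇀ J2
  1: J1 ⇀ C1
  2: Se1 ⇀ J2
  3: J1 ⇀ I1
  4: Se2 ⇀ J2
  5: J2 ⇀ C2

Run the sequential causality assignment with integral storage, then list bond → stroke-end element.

b0 |J1
b1 |J1
b2 |J2
b3 |I1
b4 |J2
b5 |J2

b2 →J2  (source Se1 imposes e)
b4 →J2  (Se2 (Se) sets effort on bond)
b1 →J1  (C1 integral (e out))
b3 →I1  (I1 outputs flow p/I1)
b0 →J1  (J1: bond 3 brought flow, rest push out)
b5 →J2  (1-jn J2 has f-setter on 0)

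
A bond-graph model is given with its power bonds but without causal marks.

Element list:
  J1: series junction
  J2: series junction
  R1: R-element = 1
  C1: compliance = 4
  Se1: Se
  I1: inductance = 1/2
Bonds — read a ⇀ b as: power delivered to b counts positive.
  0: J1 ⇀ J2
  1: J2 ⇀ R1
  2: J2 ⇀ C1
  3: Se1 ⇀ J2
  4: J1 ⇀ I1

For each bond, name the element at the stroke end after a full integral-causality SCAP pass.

#0 →J1
#1 →J2
#2 →J2
#3 →J2
#4 →I1

b3 stroke at J2  (Se1 (Se) sets effort on bond)
b2 stroke at J2  (C1: C, integral causality)
b4 stroke at I1  (prefer integral on I1)
b0 stroke at J1  (J1: bond 4 brought flow, rest push out)
b1 stroke at J2  (J2 flow already set via bond 0)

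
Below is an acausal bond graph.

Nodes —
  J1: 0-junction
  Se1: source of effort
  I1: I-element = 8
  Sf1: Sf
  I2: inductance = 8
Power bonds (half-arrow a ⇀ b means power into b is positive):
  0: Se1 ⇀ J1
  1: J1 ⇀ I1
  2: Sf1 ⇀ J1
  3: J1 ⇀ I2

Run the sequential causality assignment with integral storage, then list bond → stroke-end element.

β0 |J1
β1 |I1
β2 |Sf1
β3 |I2

bond 0 |J1  (Se1 fixes effort; stroke away)
bond 2 |Sf1  (Sf1: flow source, stroke at near end)
bond 1 |I1  (common-e at J1 fixed by 0)
bond 3 |I2  (J1: bond 0 brought effort, rest push out)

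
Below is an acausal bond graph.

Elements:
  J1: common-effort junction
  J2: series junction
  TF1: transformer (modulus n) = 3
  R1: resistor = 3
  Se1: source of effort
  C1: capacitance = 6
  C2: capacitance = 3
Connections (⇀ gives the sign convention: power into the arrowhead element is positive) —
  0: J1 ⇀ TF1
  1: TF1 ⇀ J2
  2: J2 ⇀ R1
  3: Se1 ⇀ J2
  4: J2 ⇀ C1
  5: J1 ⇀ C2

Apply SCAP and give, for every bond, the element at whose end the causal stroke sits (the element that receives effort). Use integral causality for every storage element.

b0 |TF1
b1 |J2
b2 |R1
b3 |J2
b4 |J2
b5 |J1

b3 |J2  (Se1: effort source, stroke at far end)
b4 |J2  (C1: C, integral causality)
b5 |J1  (C2: C, integral causality)
b0 |TF1  (common-e at J1 fixed by 5)
b1 |J2  (through TF1, causality passes straight; one stroke at TF1)
b2 |R1  (J2: last free bond brings flow in)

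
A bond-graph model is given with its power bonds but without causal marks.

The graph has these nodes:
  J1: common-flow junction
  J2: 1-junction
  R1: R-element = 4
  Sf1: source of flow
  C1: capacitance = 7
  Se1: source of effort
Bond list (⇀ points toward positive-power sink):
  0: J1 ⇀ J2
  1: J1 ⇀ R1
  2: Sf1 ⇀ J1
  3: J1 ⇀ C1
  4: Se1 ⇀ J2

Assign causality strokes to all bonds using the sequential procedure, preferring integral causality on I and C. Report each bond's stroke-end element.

#2 |Sf1  (Sf1 (Sf) sets flow on bond)
#4 |J2  (Se1: effort source, stroke at far end)
#0 |J1  (common-f at J1 fixed by 2)
#1 |J1  (1-jn J1 has f-setter on 2)
#3 |J1  (1-jn J1 has f-setter on 2)

#0 →J1
#1 →J1
#2 →Sf1
#3 →J1
#4 →J2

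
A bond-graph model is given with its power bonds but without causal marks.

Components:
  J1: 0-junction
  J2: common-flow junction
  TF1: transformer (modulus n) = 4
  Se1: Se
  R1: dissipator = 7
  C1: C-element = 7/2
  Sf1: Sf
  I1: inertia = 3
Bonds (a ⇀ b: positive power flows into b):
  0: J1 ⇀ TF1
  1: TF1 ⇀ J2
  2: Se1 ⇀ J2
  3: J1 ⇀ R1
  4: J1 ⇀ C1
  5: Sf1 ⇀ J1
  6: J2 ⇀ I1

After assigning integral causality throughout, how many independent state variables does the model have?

β2 |J2  (Se1 fixes effort; stroke away)
β5 |Sf1  (Sf1 (Sf) sets flow on bond)
β4 |J1  (C1 outputs effort q/C1)
β0 |TF1  (J1 effort already set via bond 4)
β3 |R1  (common-e at J1 fixed by 4)
β1 |J2  (TF1: transformer flips bond 0)
β6 |I1  (closing 1-jn rule on J2)

2  (C1, I1 all integral)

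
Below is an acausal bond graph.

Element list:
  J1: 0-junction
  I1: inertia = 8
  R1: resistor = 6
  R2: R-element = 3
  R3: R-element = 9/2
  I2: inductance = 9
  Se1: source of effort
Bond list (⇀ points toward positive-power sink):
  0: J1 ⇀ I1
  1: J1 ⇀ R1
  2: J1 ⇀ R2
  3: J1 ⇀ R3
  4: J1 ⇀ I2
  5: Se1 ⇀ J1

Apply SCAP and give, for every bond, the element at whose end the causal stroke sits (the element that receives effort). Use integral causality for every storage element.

b5 →J1  (Se1: effort source, stroke at far end)
b0 →I1  (0-jn J1 has e-setter on 5)
b1 →R1  (common-e at J1 fixed by 5)
b2 →R2  (0-jn J1 has e-setter on 5)
b3 →R3  (J1: bond 5 brought effort, rest push out)
b4 →I2  (0-jn J1 has e-setter on 5)

β0 stroke at I1
β1 stroke at R1
β2 stroke at R2
β3 stroke at R3
β4 stroke at I2
β5 stroke at J1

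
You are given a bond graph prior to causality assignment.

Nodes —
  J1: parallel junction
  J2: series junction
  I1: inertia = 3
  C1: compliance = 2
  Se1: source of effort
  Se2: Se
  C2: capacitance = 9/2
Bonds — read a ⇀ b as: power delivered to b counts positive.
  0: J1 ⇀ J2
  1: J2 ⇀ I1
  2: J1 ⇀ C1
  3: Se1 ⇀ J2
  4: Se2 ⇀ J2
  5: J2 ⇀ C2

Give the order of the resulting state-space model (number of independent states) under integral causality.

bond 3 stroke→J2  (Se1 fixes effort; stroke away)
bond 4 stroke→J2  (Se2 (Se) sets effort on bond)
bond 1 stroke→I1  (I1 integral (f out))
bond 0 stroke→J2  (J2 flow already set via bond 1)
bond 5 stroke→J2  (1-jn J2 has f-setter on 1)
bond 2 stroke→J1  (closing 0-jn rule on J1)

3  (C1, C2, I1 all integral)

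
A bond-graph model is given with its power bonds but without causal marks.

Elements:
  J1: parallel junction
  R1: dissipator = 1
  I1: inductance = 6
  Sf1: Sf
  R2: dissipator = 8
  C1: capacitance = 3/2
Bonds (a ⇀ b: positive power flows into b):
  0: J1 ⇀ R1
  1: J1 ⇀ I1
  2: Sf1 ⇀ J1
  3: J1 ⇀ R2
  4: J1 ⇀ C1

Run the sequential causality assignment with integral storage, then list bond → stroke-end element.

#2 |Sf1  (Sf1: flow source, stroke at near end)
#1 |I1  (I1 outputs flow p/I1)
#4 |J1  (C1 outputs effort q/C1)
#0 |R1  (J1: bond 4 brought effort, rest push out)
#3 |R2  (J1 effort already set via bond 4)

bond 0 stroke→R1
bond 1 stroke→I1
bond 2 stroke→Sf1
bond 3 stroke→R2
bond 4 stroke→J1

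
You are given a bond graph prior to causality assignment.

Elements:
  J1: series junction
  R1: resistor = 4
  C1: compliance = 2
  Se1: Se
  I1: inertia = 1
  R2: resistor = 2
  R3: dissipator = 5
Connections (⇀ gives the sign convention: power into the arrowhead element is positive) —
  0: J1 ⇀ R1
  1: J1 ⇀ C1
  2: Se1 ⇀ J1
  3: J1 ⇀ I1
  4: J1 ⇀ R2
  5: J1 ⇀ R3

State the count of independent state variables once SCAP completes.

b2 →J1  (Se1: effort source, stroke at far end)
b1 →J1  (prefer integral on C1)
b3 →I1  (I1 outputs flow p/I1)
b0 →J1  (J1: bond 3 brought flow, rest push out)
b4 →J1  (J1: bond 3 brought flow, rest push out)
b5 →J1  (J1: bond 3 brought flow, rest push out)

2  (C1, I1 all integral)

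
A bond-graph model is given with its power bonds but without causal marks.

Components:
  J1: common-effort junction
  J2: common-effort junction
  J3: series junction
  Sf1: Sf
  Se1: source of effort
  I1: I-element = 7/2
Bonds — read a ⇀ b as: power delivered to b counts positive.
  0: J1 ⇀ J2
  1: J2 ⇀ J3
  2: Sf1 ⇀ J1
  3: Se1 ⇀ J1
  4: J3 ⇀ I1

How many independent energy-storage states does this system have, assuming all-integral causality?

bond 2 |Sf1  (Sf1: flow source, stroke at near end)
bond 3 |J1  (source Se1 imposes e)
bond 0 |J2  (common-e at J1 fixed by 3)
bond 1 |J3  (J2 effort already set via bond 0)
bond 4 |I1  (only one flow-in slot at J3)

1  (I1 all integral)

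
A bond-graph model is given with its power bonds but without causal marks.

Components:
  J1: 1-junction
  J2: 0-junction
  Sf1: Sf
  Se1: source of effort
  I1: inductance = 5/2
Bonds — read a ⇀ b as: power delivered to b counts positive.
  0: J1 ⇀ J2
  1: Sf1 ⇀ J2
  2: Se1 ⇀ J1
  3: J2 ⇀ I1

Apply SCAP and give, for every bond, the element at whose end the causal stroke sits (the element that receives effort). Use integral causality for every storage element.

bond 1 stroke→Sf1  (Sf1 fixes flow; stroke at Sf1)
bond 2 stroke→J1  (Se1: effort source, stroke at far end)
bond 0 stroke→J2  (closing 1-jn rule on J1)
bond 3 stroke→I1  (J2 effort already set via bond 0)

b0 |J2
b1 |Sf1
b2 |J1
b3 |I1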